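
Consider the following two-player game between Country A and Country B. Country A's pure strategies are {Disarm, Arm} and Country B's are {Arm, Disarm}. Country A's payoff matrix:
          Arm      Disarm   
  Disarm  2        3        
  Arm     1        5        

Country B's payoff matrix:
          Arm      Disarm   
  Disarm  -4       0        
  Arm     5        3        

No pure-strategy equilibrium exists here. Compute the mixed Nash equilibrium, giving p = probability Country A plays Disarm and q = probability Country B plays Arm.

Set Country B's expected payoff from Arm equal to that from Disarm:
  Country B's payoff to Arm: p·(-4) + (1−p)·5 = -9p + 5
  Country B's payoff to Disarm: p·0 + (1−p)·3 = -3p + 3
  -9p + 5 = -3p + 3  ⇒  -6p = -2  ⇒  p = 1/3.
Country A's indifference between Disarm and Arm determines Country B's mixing probability q:
  Country A's payoff to Disarm: q·2 + (1−q)·3 = -q + 3
  Country A's payoff to Arm: q·1 + (1−q)·5 = -4q + 5
  -q + 3 = -4q + 5  ⇒  3q = 2  ⇒  q = 2/3.

p = 1/3, q = 2/3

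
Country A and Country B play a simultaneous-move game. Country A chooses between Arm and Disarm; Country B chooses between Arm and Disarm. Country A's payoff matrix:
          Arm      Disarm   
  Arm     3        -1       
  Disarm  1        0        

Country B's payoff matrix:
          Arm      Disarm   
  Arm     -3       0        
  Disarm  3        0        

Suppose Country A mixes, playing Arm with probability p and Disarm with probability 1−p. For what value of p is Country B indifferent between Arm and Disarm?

In a mixed equilibrium Country B is indifferent between Arm and Disarm; this condition fixes p.
  Country B's payoff to Arm: p·(-3) + (1−p)·3 = -6p + 3
  Country B's payoff to Disarm: p·0 + (1−p)·0 = 0
  -6p + 3 = 0  ⇒  -6p = -3  ⇒  p = 1/2.

p = 1/2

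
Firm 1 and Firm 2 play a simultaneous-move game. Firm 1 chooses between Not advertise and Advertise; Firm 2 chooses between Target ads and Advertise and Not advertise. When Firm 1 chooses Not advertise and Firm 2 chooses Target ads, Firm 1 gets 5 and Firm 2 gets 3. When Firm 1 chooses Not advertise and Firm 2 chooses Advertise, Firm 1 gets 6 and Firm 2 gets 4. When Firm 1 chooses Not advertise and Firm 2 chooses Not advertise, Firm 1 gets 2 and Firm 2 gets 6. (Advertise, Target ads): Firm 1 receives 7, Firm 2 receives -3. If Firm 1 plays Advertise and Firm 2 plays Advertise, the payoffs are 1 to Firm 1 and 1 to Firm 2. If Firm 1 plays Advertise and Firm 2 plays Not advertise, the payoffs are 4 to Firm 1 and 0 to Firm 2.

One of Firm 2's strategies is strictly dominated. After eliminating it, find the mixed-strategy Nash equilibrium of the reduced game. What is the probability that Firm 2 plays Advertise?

Firm 2's strategy Target ads is strictly dominated by Not advertise: 6 > 3 and 0 > -3. Eliminate Target ads.
Firm 1's indifference between Not advertise and Advertise determines Firm 2's mixing probability q:
  Firm 1's expected payoff from Not advertise: q·6 + (1−q)·2 = 4q + 2
  Firm 1's expected payoff from Advertise: q·1 + (1−q)·4 = -3q + 4
  4q + 2 = -3q + 4  ⇒  7q = 2  ⇒  q = 2/7.

q = 2/7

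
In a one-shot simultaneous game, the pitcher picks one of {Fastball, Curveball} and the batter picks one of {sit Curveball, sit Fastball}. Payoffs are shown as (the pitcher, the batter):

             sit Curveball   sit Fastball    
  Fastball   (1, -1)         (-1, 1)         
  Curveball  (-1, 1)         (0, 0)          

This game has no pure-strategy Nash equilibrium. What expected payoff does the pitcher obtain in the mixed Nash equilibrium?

Set the pitcher's expected payoff from Fastball equal to that from Curveball:
  the pitcher's payoff from Fastball: q·1 + (1−q)·(-1) = 2q - 1
  the pitcher's payoff from Curveball: q·(-1) + (1−q)·0 = -q
  2q - 1 = -q  ⇒  3q = 1  ⇒  q = 1/3.
At equilibrium the pitcher is indifferent across rows, so the pitcher's payoff equals the payoff from Fastball: (1/3)·1 + (2/3)·(-1) = -1/3.

-1/3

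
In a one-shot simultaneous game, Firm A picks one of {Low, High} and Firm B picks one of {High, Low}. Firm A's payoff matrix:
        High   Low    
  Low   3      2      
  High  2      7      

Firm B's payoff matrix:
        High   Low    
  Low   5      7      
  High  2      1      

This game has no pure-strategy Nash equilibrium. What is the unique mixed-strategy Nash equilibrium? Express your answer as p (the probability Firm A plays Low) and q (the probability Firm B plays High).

Set Firm B's expected payoff from High equal to that from Low:
  Firm B's expected payoff from High: p·5 + (1−p)·2 = 3p + 2
  Firm B's expected payoff from Low: p·7 + (1−p)·1 = 6p + 1
  3p + 2 = 6p + 1  ⇒  -3p = -1  ⇒  p = 1/3.
Firm B's mix must leave Firm A indifferent between Low and High.
  Firm A's payoff to Low: q·3 + (1−q)·2 = q + 2
  Firm A's payoff to High: q·2 + (1−q)·7 = -5q + 7
  q + 2 = -5q + 7  ⇒  6q = 5  ⇒  q = 5/6.

p = 1/3, q = 5/6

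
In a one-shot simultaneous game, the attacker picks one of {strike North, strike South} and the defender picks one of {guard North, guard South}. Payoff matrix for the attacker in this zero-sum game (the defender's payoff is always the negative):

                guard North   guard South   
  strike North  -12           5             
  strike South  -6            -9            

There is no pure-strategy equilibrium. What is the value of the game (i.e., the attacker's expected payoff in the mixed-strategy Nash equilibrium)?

For the attacker to be willing to mix, the attacker must be indifferent between strike North and strike South, which pins down the defender's mix.
  the attacker's payoff from strike North: q·(-12) + (1−q)·5 = -17q + 5
  the attacker's payoff from strike South: q·(-6) + (1−q)·(-9) = 3q - 9
  -17q + 5 = 3q - 9  ⇒  -20q = -14  ⇒  q = 7/10.
The value is the attacker's expected payoff against this mix (using strike North): (7/10)·(-12) + (3/10)·5 = -69/10.

v = -69/10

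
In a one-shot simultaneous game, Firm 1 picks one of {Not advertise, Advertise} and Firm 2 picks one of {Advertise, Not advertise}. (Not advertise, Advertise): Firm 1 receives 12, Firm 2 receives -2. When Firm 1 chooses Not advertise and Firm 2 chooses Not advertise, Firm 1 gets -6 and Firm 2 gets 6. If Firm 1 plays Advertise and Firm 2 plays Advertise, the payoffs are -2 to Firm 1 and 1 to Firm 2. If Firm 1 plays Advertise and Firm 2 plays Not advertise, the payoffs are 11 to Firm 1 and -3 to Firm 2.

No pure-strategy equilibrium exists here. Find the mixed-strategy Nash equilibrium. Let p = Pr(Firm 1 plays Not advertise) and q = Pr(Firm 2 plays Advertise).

p = 1/3, q = 17/31

Firm 1's mix must leave Firm 2 indifferent between Advertise and Not advertise.
  Firm 2's payoff from Advertise: p·(-2) + (1−p)·1 = -3p + 1
  Firm 2's payoff from Not advertise: p·6 + (1−p)·(-3) = 9p - 3
  -3p + 1 = 9p - 3  ⇒  -12p = -4  ⇒  p = 1/3.
For Firm 1 to be willing to mix, Firm 1 must be indifferent between Not advertise and Advertise, which pins down Firm 2's mix.
  Firm 1's payoff to Not advertise: q·12 + (1−q)·(-6) = 18q - 6
  Firm 1's payoff to Advertise: q·(-2) + (1−q)·11 = -13q + 11
  18q - 6 = -13q + 11  ⇒  31q = 17  ⇒  q = 17/31.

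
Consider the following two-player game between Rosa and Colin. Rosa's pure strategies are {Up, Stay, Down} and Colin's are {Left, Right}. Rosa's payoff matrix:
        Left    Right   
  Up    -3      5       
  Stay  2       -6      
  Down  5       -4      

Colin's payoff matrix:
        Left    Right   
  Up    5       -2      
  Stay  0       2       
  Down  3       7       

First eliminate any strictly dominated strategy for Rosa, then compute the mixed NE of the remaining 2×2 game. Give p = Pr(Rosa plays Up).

p = 4/11

Rosa's strategy Stay is strictly dominated by Down: 5 > 2 and -4 > -6. Eliminate Stay.
Rosa's mix must leave Colin indifferent between Left and Right.
  Colin's payoff from Left: p·5 + (1−p)·3 = 2p + 3
  Colin's payoff from Right: p·(-2) + (1−p)·7 = -9p + 7
  2p + 3 = -9p + 7  ⇒  11p = 4  ⇒  p = 4/11.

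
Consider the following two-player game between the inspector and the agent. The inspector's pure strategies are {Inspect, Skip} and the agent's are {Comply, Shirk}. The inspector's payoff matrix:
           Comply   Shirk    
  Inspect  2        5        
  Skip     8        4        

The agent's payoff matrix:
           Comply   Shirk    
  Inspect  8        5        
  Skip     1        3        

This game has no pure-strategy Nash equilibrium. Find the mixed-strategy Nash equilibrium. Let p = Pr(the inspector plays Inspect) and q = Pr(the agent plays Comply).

The agent's indifference between Comply and Shirk determines the inspector's mixing probability p:
  the agent's payoff from Comply: p·8 + (1−p)·1 = 7p + 1
  the agent's payoff from Shirk: p·5 + (1−p)·3 = 2p + 3
  7p + 1 = 2p + 3  ⇒  5p = 2  ⇒  p = 2/5.
Set the inspector's expected payoff from Inspect equal to that from Skip:
  the inspector's payoff from Inspect: q·2 + (1−q)·5 = -3q + 5
  the inspector's payoff from Skip: q·8 + (1−q)·4 = 4q + 4
  -3q + 5 = 4q + 4  ⇒  -7q = -1  ⇒  q = 1/7.

p = 2/5, q = 1/7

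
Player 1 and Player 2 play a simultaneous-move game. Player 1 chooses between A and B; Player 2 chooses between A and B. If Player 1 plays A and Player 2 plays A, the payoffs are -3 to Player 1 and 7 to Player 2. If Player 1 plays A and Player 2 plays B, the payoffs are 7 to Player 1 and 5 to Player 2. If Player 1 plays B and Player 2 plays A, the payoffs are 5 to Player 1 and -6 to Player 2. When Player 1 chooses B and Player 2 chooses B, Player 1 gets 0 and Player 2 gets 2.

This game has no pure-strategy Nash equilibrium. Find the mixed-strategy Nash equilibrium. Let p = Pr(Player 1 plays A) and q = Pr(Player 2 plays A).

p = 4/5, q = 7/15

Set Player 2's expected payoff from A equal to that from B:
  Player 2's expected payoff from A: p·7 + (1−p)·(-6) = 13p - 6
  Player 2's expected payoff from B: p·5 + (1−p)·2 = 3p + 2
  13p - 6 = 3p + 2  ⇒  10p = 8  ⇒  p = 4/5.
Player 2's mix must leave Player 1 indifferent between A and B.
  Player 1's expected payoff from A: q·(-3) + (1−q)·7 = -10q + 7
  Player 1's expected payoff from B: q·5 + (1−q)·0 = 5q
  -10q + 7 = 5q  ⇒  -15q = -7  ⇒  q = 7/15.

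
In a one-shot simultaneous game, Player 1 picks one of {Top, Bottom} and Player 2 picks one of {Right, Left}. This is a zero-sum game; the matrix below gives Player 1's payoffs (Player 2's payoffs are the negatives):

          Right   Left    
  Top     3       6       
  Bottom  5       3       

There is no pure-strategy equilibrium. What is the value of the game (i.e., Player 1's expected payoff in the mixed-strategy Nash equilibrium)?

v = 21/5

Player 2's mix must leave Player 1 indifferent between Top and Bottom.
  Player 1's expected payoff from Top: q·3 + (1−q)·6 = -3q + 6
  Player 1's expected payoff from Bottom: q·5 + (1−q)·3 = 2q + 3
  -3q + 6 = 2q + 3  ⇒  -5q = -3  ⇒  q = 3/5.
The value is Player 1's expected payoff against this mix (using Top): (3/5)·3 + (2/5)·6 = 21/5.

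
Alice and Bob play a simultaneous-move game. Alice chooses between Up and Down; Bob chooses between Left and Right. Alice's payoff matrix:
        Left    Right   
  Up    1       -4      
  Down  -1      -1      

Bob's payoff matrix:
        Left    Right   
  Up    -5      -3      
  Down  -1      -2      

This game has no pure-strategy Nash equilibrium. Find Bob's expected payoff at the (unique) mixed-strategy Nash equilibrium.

Set Bob's expected payoff from Left equal to that from Right:
  Bob's payoff to Left: p·(-5) + (1−p)·(-1) = -4p - 1
  Bob's payoff to Right: p·(-3) + (1−p)·(-2) = -p - 2
  -4p - 1 = -p - 2  ⇒  -3p = -1  ⇒  p = 1/3.
At equilibrium Bob is indifferent across columns, so Bob's payoff equals the payoff from Left: (1/3)·(-5) + (2/3)·(-1) = -7/3.

-7/3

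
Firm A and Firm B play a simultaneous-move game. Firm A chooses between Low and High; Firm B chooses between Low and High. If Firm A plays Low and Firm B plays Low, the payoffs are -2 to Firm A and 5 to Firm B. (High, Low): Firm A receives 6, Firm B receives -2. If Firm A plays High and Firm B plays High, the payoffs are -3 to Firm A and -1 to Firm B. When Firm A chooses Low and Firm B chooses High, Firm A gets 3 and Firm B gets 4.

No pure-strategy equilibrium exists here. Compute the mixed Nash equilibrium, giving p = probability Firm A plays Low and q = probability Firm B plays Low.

p = 1/2, q = 3/7

For Firm B to be willing to mix, Firm B must be indifferent between Low and High, which pins down Firm A's mix.
  Firm B's expected payoff from Low: p·5 + (1−p)·(-2) = 7p - 2
  Firm B's expected payoff from High: p·4 + (1−p)·(-1) = 5p - 1
  7p - 2 = 5p - 1  ⇒  2p = 1  ⇒  p = 1/2.
For Firm A to be willing to mix, Firm A must be indifferent between Low and High, which pins down Firm B's mix.
  Firm A's expected payoff from Low: q·(-2) + (1−q)·3 = -5q + 3
  Firm A's expected payoff from High: q·6 + (1−q)·(-3) = 9q - 3
  -5q + 3 = 9q - 3  ⇒  -14q = -6  ⇒  q = 3/7.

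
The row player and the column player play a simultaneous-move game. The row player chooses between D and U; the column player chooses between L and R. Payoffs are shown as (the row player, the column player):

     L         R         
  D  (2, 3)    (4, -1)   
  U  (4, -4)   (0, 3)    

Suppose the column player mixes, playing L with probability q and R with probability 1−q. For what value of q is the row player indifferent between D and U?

q = 2/3

Set the row player's expected payoff from D equal to that from U:
  the row player's expected payoff from D: q·2 + (1−q)·4 = -2q + 4
  the row player's expected payoff from U: q·4 + (1−q)·0 = 4q
  -2q + 4 = 4q  ⇒  -6q = -4  ⇒  q = 2/3.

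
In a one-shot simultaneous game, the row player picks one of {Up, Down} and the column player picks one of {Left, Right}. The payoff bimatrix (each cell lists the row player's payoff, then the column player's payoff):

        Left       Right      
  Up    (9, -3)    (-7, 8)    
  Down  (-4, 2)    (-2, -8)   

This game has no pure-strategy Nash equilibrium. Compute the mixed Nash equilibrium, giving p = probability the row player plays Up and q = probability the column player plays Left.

The column player's indifference between Left and Right determines the row player's mixing probability p:
  the column player's payoff from Left: p·(-3) + (1−p)·2 = -5p + 2
  the column player's payoff from Right: p·8 + (1−p)·(-8) = 16p - 8
  -5p + 2 = 16p - 8  ⇒  -21p = -10  ⇒  p = 10/21.
In a mixed equilibrium the row player is indifferent between Up and Down; this condition fixes q.
  the row player's payoff to Up: q·9 + (1−q)·(-7) = 16q - 7
  the row player's payoff to Down: q·(-4) + (1−q)·(-2) = -2q - 2
  16q - 7 = -2q - 2  ⇒  18q = 5  ⇒  q = 5/18.

p = 10/21, q = 5/18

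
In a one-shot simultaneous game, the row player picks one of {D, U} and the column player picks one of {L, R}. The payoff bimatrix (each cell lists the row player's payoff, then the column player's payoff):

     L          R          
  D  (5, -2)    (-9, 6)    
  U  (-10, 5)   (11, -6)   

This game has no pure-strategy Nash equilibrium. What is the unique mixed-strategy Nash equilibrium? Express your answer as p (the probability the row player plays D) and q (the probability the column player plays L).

p = 11/19, q = 4/7

For the column player to be willing to mix, the column player must be indifferent between L and R, which pins down the row player's mix.
  the column player's payoff to L: p·(-2) + (1−p)·5 = -7p + 5
  the column player's payoff to R: p·6 + (1−p)·(-6) = 12p - 6
  -7p + 5 = 12p - 6  ⇒  -19p = -11  ⇒  p = 11/19.
For the row player to be willing to mix, the row player must be indifferent between D and U, which pins down the column player's mix.
  the row player's payoff from D: q·5 + (1−q)·(-9) = 14q - 9
  the row player's payoff from U: q·(-10) + (1−q)·11 = -21q + 11
  14q - 9 = -21q + 11  ⇒  35q = 20  ⇒  q = 4/7.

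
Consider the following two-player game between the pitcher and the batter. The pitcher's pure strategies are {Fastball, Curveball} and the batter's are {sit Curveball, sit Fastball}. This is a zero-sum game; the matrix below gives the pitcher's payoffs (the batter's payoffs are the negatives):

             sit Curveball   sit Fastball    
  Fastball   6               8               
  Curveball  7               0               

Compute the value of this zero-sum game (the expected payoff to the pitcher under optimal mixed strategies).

v = 56/9

The batter's mix must leave the pitcher indifferent between Fastball and Curveball.
  the pitcher's expected payoff from Fastball: q·6 + (1−q)·8 = -2q + 8
  the pitcher's expected payoff from Curveball: q·7 + (1−q)·0 = 7q
  -2q + 8 = 7q  ⇒  -9q = -8  ⇒  q = 8/9.
The value is the pitcher's expected payoff against this mix (using Fastball): (8/9)·6 + (1/9)·8 = 56/9.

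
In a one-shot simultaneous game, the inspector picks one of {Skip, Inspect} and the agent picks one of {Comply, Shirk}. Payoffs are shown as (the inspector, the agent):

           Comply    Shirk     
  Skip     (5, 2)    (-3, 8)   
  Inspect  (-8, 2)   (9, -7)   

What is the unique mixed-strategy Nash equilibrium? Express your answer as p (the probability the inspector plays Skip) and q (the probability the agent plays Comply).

p = 3/5, q = 12/25

For the agent to be willing to mix, the agent must be indifferent between Comply and Shirk, which pins down the inspector's mix.
  the agent's payoff from Comply: p·2 + (1−p)·2 = 2
  the agent's payoff from Shirk: p·8 + (1−p)·(-7) = 15p - 7
  2 = 15p - 7  ⇒  -15p = -9  ⇒  p = 3/5.
The agent's mix must leave the inspector indifferent between Skip and Inspect.
  the inspector's payoff from Skip: q·5 + (1−q)·(-3) = 8q - 3
  the inspector's payoff from Inspect: q·(-8) + (1−q)·9 = -17q + 9
  8q - 3 = -17q + 9  ⇒  25q = 12  ⇒  q = 12/25.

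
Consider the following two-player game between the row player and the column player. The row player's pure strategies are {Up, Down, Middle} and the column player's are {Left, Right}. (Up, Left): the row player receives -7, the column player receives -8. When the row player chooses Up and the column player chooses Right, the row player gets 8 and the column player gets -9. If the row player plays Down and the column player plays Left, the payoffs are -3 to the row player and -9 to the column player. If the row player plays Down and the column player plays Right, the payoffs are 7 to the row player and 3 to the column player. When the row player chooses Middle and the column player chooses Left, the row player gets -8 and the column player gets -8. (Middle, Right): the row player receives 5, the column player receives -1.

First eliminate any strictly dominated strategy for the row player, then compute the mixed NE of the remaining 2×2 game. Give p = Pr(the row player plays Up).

p = 12/13

The row player's strategy Middle is strictly dominated by Up: -7 > -8 and 8 > 5. Eliminate Middle.
The column player's indifference between Left and Right determines the row player's mixing probability p:
  the column player's payoff to Left: p·(-8) + (1−p)·(-9) = p - 9
  the column player's payoff to Right: p·(-9) + (1−p)·3 = -12p + 3
  p - 9 = -12p + 3  ⇒  13p = 12  ⇒  p = 12/13.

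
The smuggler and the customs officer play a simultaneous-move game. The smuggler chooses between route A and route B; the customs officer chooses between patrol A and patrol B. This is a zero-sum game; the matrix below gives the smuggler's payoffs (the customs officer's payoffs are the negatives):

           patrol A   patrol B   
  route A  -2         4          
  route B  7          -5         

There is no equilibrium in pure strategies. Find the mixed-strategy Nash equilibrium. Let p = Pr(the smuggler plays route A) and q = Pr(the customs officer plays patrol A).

The customs officer's indifference between patrol A and patrol B determines the smuggler's mixing probability p:
  the customs officer's payoff to patrol A: p·2 + (1−p)·(-7) = 9p - 7
  the customs officer's payoff to patrol B: p·(-4) + (1−p)·5 = -9p + 5
  9p - 7 = -9p + 5  ⇒  18p = 12  ⇒  p = 2/3.
The customs officer's mix must leave the smuggler indifferent between route A and route B.
  the smuggler's expected payoff from route A: q·(-2) + (1−q)·4 = -6q + 4
  the smuggler's expected payoff from route B: q·7 + (1−q)·(-5) = 12q - 5
  -6q + 4 = 12q - 5  ⇒  -18q = -9  ⇒  q = 1/2.

p = 2/3, q = 1/2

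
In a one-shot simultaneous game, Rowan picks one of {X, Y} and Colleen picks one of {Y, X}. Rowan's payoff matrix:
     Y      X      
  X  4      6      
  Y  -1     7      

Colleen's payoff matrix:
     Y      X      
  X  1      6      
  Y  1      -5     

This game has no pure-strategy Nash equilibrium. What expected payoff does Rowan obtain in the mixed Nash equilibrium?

Set Rowan's expected payoff from X equal to that from Y:
  Rowan's expected payoff from X: q·4 + (1−q)·6 = -2q + 6
  Rowan's expected payoff from Y: q·(-1) + (1−q)·7 = -8q + 7
  -2q + 6 = -8q + 7  ⇒  6q = 1  ⇒  q = 1/6.
At equilibrium Rowan is indifferent across rows, so Rowan's payoff equals the payoff from X: (1/6)·4 + (5/6)·6 = 17/3.

17/3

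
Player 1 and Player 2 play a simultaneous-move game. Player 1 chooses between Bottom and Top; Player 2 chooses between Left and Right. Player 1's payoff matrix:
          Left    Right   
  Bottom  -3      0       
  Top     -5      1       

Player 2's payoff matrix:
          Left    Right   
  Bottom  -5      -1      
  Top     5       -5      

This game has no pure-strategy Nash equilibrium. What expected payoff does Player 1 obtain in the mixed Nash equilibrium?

Player 1's indifference between Bottom and Top determines Player 2's mixing probability q:
  Player 1's payoff to Bottom: q·(-3) + (1−q)·0 = -3q
  Player 1's payoff to Top: q·(-5) + (1−q)·1 = -6q + 1
  -3q = -6q + 1  ⇒  3q = 1  ⇒  q = 1/3.
At equilibrium Player 1 is indifferent across rows, so Player 1's payoff equals the payoff from Bottom: (1/3)·(-3) + (2/3)·0 = -1.

-1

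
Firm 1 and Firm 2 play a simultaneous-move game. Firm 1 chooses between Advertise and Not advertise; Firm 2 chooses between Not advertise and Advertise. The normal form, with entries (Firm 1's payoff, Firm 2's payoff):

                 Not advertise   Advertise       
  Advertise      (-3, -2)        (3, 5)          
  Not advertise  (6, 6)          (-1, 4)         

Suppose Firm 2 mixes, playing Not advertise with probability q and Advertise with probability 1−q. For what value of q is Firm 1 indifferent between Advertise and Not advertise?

q = 4/13

For Firm 1 to be willing to mix, Firm 1 must be indifferent between Advertise and Not advertise, which pins down Firm 2's mix.
  Firm 1's expected payoff from Advertise: q·(-3) + (1−q)·3 = -6q + 3
  Firm 1's expected payoff from Not advertise: q·6 + (1−q)·(-1) = 7q - 1
  -6q + 3 = 7q - 1  ⇒  -13q = -4  ⇒  q = 4/13.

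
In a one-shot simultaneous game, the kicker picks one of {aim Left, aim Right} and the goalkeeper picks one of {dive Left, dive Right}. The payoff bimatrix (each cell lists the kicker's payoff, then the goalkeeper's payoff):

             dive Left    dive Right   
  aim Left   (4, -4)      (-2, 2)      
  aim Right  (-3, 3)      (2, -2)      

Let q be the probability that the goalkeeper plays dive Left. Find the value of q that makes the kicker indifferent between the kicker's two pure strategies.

Set the kicker's expected payoff from aim Left equal to that from aim Right:
  the kicker's expected payoff from aim Left: q·4 + (1−q)·(-2) = 6q - 2
  the kicker's expected payoff from aim Right: q·(-3) + (1−q)·2 = -5q + 2
  6q - 2 = -5q + 2  ⇒  11q = 4  ⇒  q = 4/11.

q = 4/11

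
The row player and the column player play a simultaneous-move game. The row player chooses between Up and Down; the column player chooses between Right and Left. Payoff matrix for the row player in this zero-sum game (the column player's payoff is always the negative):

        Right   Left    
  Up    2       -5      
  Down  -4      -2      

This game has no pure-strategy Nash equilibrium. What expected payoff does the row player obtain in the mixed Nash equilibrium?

-8/3

In a mixed equilibrium the row player is indifferent between Up and Down; this condition fixes q.
  the row player's expected payoff from Up: q·2 + (1−q)·(-5) = 7q - 5
  the row player's expected payoff from Down: q·(-4) + (1−q)·(-2) = -2q - 2
  7q - 5 = -2q - 2  ⇒  9q = 3  ⇒  q = 1/3.
At equilibrium the row player is indifferent across rows, so the row player's payoff equals the payoff from Up: (1/3)·2 + (2/3)·(-5) = -8/3.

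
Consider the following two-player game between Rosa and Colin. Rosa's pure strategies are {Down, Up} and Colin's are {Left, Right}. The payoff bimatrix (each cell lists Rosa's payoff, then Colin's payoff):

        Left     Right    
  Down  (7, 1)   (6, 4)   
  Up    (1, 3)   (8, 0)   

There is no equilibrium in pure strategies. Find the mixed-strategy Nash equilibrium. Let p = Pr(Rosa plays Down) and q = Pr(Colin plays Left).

p = 1/2, q = 1/4

For Colin to be willing to mix, Colin must be indifferent between Left and Right, which pins down Rosa's mix.
  Colin's payoff to Left: p·1 + (1−p)·3 = -2p + 3
  Colin's payoff to Right: p·4 + (1−p)·0 = 4p
  -2p + 3 = 4p  ⇒  -6p = -3  ⇒  p = 1/2.
For Rosa to be willing to mix, Rosa must be indifferent between Down and Up, which pins down Colin's mix.
  Rosa's payoff from Down: q·7 + (1−q)·6 = q + 6
  Rosa's payoff from Up: q·1 + (1−q)·8 = -7q + 8
  q + 6 = -7q + 8  ⇒  8q = 2  ⇒  q = 1/4.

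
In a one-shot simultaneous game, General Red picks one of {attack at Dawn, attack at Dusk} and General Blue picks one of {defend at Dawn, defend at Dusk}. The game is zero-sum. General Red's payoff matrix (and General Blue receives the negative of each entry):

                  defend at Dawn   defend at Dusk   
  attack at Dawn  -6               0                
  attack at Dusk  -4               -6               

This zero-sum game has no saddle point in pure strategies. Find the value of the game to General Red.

v = -9/2

In a mixed equilibrium General Red is indifferent between attack at Dawn and attack at Dusk; this condition fixes q.
  General Red's payoff from attack at Dawn: q·(-6) + (1−q)·0 = -6q
  General Red's payoff from attack at Dusk: q·(-4) + (1−q)·(-6) = 2q - 6
  -6q = 2q - 6  ⇒  -8q = -6  ⇒  q = 3/4.
The value is General Red's expected payoff against this mix (using attack at Dawn): (3/4)·(-6) + (1/4)·0 = -9/2.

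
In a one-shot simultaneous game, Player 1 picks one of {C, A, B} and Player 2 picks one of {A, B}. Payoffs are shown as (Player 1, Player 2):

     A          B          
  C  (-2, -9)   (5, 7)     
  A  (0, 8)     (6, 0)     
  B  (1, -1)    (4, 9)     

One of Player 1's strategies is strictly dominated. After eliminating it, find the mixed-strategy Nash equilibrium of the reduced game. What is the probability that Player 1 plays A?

Player 1's strategy C is strictly dominated by A: 0 > -2 and 6 > 5. Eliminate C.
In a mixed equilibrium Player 2 is indifferent between A and B; this condition fixes p.
  Player 2's expected payoff from A: p·8 + (1−p)·(-1) = 9p - 1
  Player 2's expected payoff from B: p·0 + (1−p)·9 = -9p + 9
  9p - 1 = -9p + 9  ⇒  18p = 10  ⇒  p = 5/9.

p = 5/9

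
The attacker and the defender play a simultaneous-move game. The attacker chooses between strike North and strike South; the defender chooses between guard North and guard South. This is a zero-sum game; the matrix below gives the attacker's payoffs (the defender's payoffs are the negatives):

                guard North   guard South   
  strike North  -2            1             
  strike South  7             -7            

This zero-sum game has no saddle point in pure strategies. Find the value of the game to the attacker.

In a mixed equilibrium the attacker is indifferent between strike North and strike South; this condition fixes q.
  the attacker's payoff from strike North: q·(-2) + (1−q)·1 = -3q + 1
  the attacker's payoff from strike South: q·7 + (1−q)·(-7) = 14q - 7
  -3q + 1 = 14q - 7  ⇒  -17q = -8  ⇒  q = 8/17.
The value is the attacker's expected payoff against this mix (using strike North): (8/17)·(-2) + (9/17)·1 = -7/17.

v = -7/17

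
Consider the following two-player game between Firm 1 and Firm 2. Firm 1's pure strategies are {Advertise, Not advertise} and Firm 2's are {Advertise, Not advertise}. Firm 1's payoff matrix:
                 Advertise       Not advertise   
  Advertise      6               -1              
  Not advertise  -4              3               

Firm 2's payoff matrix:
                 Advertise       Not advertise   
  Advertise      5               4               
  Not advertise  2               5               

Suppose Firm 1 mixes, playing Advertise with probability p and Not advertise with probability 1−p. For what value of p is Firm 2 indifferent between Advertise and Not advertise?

p = 3/4

Firm 2's indifference between Advertise and Not advertise determines Firm 1's mixing probability p:
  Firm 2's expected payoff from Advertise: p·5 + (1−p)·2 = 3p + 2
  Firm 2's expected payoff from Not advertise: p·4 + (1−p)·5 = -p + 5
  3p + 2 = -p + 5  ⇒  4p = 3  ⇒  p = 3/4.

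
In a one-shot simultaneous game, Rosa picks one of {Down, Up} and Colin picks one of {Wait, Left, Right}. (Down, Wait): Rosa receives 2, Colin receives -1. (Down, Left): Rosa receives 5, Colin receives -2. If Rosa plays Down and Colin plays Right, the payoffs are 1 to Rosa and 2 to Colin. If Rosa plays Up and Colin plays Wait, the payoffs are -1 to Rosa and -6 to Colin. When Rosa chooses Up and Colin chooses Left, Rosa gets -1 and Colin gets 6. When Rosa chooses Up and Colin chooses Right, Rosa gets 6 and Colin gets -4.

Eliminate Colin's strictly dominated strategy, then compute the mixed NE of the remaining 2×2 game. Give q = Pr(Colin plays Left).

q = 5/11

Colin's strategy Wait is strictly dominated by Right: 2 > -1 and -4 > -6. Eliminate Wait.
Colin's mix must leave Rosa indifferent between Down and Up.
  Rosa's payoff from Down: q·5 + (1−q)·1 = 4q + 1
  Rosa's payoff from Up: q·(-1) + (1−q)·6 = -7q + 6
  4q + 1 = -7q + 6  ⇒  11q = 5  ⇒  q = 5/11.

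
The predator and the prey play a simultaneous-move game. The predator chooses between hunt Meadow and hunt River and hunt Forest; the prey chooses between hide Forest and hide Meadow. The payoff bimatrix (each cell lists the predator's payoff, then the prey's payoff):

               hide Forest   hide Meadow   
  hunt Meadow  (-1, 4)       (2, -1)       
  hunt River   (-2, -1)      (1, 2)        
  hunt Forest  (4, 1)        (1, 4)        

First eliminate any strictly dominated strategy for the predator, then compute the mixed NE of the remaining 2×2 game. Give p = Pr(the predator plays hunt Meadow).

p = 3/8

The predator's strategy hunt River is strictly dominated by hunt Meadow: -1 > -2 and 2 > 1. Eliminate hunt River.
The prey's indifference between hide Forest and hide Meadow determines the predator's mixing probability p:
  the prey's payoff to hide Forest: p·4 + (1−p)·1 = 3p + 1
  the prey's payoff to hide Meadow: p·(-1) + (1−p)·4 = -5p + 4
  3p + 1 = -5p + 4  ⇒  8p = 3  ⇒  p = 3/8.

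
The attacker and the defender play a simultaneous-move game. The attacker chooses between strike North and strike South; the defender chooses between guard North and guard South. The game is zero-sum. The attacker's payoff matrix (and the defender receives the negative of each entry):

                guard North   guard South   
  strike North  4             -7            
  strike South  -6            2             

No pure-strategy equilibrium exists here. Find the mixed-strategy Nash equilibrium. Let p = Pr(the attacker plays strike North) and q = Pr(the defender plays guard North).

p = 8/19, q = 9/19

In a mixed equilibrium the defender is indifferent between guard North and guard South; this condition fixes p.
  the defender's expected payoff from guard North: p·(-4) + (1−p)·6 = -10p + 6
  the defender's expected payoff from guard South: p·7 + (1−p)·(-2) = 9p - 2
  -10p + 6 = 9p - 2  ⇒  -19p = -8  ⇒  p = 8/19.
For the attacker to be willing to mix, the attacker must be indifferent between strike North and strike South, which pins down the defender's mix.
  the attacker's expected payoff from strike North: q·4 + (1−q)·(-7) = 11q - 7
  the attacker's expected payoff from strike South: q·(-6) + (1−q)·2 = -8q + 2
  11q - 7 = -8q + 2  ⇒  19q = 9  ⇒  q = 9/19.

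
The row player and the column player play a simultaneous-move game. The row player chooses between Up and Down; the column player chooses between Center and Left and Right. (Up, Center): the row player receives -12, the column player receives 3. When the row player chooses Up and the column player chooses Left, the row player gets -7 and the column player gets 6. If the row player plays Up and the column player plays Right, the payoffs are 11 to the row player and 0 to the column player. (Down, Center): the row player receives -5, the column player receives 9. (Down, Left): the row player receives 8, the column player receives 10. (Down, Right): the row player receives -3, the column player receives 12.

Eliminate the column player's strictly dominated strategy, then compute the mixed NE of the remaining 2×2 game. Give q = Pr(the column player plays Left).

q = 14/29

The column player's strategy Center is strictly dominated by Left: 6 > 3 and 10 > 9. Eliminate Center.
The column player's mix must leave the row player indifferent between Up and Down.
  the row player's expected payoff from Up: q·(-7) + (1−q)·11 = -18q + 11
  the row player's expected payoff from Down: q·8 + (1−q)·(-3) = 11q - 3
  -18q + 11 = 11q - 3  ⇒  -29q = -14  ⇒  q = 14/29.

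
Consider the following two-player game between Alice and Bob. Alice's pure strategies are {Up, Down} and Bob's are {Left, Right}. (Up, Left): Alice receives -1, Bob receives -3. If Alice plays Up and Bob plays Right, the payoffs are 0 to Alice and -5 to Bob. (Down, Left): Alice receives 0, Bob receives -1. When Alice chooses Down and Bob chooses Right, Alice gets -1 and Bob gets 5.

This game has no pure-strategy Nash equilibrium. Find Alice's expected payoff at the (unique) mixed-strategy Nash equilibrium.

Bob's mix must leave Alice indifferent between Up and Down.
  Alice's expected payoff from Up: q·(-1) + (1−q)·0 = -q
  Alice's expected payoff from Down: q·0 + (1−q)·(-1) = q - 1
  -q = q - 1  ⇒  -2q = -1  ⇒  q = 1/2.
At equilibrium Alice is indifferent across rows, so Alice's payoff equals the payoff from Up: (1/2)·(-1) + (1/2)·0 = -1/2.

-1/2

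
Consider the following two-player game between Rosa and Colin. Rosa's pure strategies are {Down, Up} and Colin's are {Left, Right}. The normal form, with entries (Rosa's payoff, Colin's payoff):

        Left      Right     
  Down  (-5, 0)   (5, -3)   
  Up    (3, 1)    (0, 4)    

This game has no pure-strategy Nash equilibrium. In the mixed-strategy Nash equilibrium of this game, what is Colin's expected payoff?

1/2

Set Colin's expected payoff from Left equal to that from Right:
  Colin's payoff from Left: p·0 + (1−p)·1 = -p + 1
  Colin's payoff from Right: p·(-3) + (1−p)·4 = -7p + 4
  -p + 1 = -7p + 4  ⇒  6p = 3  ⇒  p = 1/2.
At equilibrium Colin is indifferent across columns, so Colin's payoff equals the payoff from Left: (1/2)·0 + (1/2)·1 = 1/2.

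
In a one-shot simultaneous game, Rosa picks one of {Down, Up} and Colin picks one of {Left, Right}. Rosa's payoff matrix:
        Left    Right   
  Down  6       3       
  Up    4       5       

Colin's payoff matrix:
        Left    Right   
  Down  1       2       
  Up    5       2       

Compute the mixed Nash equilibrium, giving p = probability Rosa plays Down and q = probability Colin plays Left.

p = 3/4, q = 1/2

Rosa's mix must leave Colin indifferent between Left and Right.
  Colin's payoff to Left: p·1 + (1−p)·5 = -4p + 5
  Colin's payoff to Right: p·2 + (1−p)·2 = 2
  -4p + 5 = 2  ⇒  -4p = -3  ⇒  p = 3/4.
For Rosa to be willing to mix, Rosa must be indifferent between Down and Up, which pins down Colin's mix.
  Rosa's expected payoff from Down: q·6 + (1−q)·3 = 3q + 3
  Rosa's expected payoff from Up: q·4 + (1−q)·5 = -q + 5
  3q + 3 = -q + 5  ⇒  4q = 2  ⇒  q = 1/2.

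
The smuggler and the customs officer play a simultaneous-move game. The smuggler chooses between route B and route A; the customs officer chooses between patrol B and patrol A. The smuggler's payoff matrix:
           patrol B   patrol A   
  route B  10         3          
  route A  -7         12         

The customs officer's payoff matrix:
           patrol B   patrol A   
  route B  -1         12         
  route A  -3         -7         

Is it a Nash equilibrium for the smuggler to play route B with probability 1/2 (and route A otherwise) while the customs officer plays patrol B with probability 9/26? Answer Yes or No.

Given the smuggler's mix p = 1/2, the customs officer's payoff from patrol B is -2 but from patrol A is 5/2. The customs officer strictly prefers patrol A, so the customs officer would not mix.
So the proposed profile is not a Nash equilibrium.

No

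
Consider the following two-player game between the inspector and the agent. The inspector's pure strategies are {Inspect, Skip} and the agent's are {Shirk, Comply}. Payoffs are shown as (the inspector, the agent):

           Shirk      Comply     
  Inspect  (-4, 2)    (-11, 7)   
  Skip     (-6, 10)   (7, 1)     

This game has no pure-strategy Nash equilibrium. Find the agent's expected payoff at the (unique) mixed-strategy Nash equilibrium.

34/7

The inspector's mix must leave the agent indifferent between Shirk and Comply.
  the agent's payoff to Shirk: p·2 + (1−p)·10 = -8p + 10
  the agent's payoff to Comply: p·7 + (1−p)·1 = 6p + 1
  -8p + 10 = 6p + 1  ⇒  -14p = -9  ⇒  p = 9/14.
At equilibrium the agent is indifferent across columns, so the agent's payoff equals the payoff from Shirk: (9/14)·2 + (5/14)·10 = 34/7.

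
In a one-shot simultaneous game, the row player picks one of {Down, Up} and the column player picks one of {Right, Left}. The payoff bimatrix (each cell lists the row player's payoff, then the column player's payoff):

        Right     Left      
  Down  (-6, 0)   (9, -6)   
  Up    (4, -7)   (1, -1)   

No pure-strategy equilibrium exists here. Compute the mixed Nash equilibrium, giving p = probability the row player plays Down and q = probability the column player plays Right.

p = 1/2, q = 4/9

The row player's mix must leave the column player indifferent between Right and Left.
  the column player's payoff from Right: p·0 + (1−p)·(-7) = 7p - 7
  the column player's payoff from Left: p·(-6) + (1−p)·(-1) = -5p - 1
  7p - 7 = -5p - 1  ⇒  12p = 6  ⇒  p = 1/2.
In a mixed equilibrium the row player is indifferent between Down and Up; this condition fixes q.
  the row player's payoff from Down: q·(-6) + (1−q)·9 = -15q + 9
  the row player's payoff from Up: q·4 + (1−q)·1 = 3q + 1
  -15q + 9 = 3q + 1  ⇒  -18q = -8  ⇒  q = 4/9.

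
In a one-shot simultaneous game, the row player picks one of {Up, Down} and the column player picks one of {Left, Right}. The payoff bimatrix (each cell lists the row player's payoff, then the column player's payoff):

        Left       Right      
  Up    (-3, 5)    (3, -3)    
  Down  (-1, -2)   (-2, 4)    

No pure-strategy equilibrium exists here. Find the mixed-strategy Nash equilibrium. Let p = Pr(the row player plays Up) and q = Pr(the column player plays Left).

p = 3/7, q = 5/7

The column player's indifference between Left and Right determines the row player's mixing probability p:
  the column player's payoff to Left: p·5 + (1−p)·(-2) = 7p - 2
  the column player's payoff to Right: p·(-3) + (1−p)·4 = -7p + 4
  7p - 2 = -7p + 4  ⇒  14p = 6  ⇒  p = 3/7.
Set the row player's expected payoff from Up equal to that from Down:
  the row player's payoff from Up: q·(-3) + (1−q)·3 = -6q + 3
  the row player's payoff from Down: q·(-1) + (1−q)·(-2) = q - 2
  -6q + 3 = q - 2  ⇒  -7q = -5  ⇒  q = 5/7.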